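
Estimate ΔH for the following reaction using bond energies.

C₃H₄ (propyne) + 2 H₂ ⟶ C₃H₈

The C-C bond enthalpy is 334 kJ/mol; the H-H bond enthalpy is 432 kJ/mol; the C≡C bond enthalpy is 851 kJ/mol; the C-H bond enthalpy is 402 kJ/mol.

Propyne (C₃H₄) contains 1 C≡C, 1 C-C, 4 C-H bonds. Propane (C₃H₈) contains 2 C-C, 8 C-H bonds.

ΔH ≈ −227 kJ

Bonds broken (reactants):
  C≡C: 1 × 851 = 851
  C-C: 1 × 334 = 334
  C-H: 4 × 402 = 1608
  H-H: 2 × 432 = 864
  Σ(broken) = 3657 kJ
Bonds formed (products):
  C-C: 2 × 334 = 668
  C-H: 8 × 402 = 3216
  Σ(formed) = 3884 kJ
ΔH = Σ(broken) − Σ(formed) = 3657 − 3884 = −227 kJ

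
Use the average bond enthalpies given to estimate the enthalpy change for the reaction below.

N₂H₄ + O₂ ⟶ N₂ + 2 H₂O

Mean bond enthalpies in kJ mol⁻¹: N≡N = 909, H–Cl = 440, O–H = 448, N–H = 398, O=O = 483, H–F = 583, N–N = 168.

ΔH ≈ −458 kJ

Bonds broken (reactants):
  N–H: 4 × 398 = 1592
  N–N: 1 × 168 = 168
  O=O: 1 × 483 = 483
  Σ(broken) = 2243 kJ
Bonds formed (products):
  N≡N: 1 × 909 = 909
  O–H: 4 × 448 = 1792
  Σ(formed) = 2701 kJ
ΔH = Σ(broken) − Σ(formed) = 2243 − 2701 = −458 kJ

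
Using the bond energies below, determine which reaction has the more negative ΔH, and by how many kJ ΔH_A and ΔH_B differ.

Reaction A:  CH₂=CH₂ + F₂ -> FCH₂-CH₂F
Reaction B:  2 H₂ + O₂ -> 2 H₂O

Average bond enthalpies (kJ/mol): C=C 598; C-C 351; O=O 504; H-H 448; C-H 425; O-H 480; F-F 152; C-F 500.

Reaction A:
  Bonds broken (reactants):
    C-H: 4 × 425 = 1700
    C=C: 1 × 598 = 598
    F-F: 1 × 152 = 152
    Σ(broken) = 2450 kJ
  Bonds formed (products):
    C-C: 1 × 351 = 351
    C-F: 2 × 500 = 1000
    C-H: 4 × 425 = 1700
    Σ(formed) = 3051 kJ
  ΔH_A = 2450 − 3051 = −601 kJ
Reaction B:
  Bonds broken (reactants):
    H-H: 2 × 448 = 896
    O=O: 1 × 504 = 504
    Σ(broken) = 1400 kJ
  Bonds formed (products):
    O-H: 4 × 480 = 1920
    Σ(formed) = 1920 kJ
  ΔH_B = 1400 − 1920 = −520 kJ
ΔH_A − ΔH_B = −81 kJ, so reaction A has the more negative ΔH; |ΔH_A − ΔH_B| = 81 kJ.

Reaction A, by 81 kJ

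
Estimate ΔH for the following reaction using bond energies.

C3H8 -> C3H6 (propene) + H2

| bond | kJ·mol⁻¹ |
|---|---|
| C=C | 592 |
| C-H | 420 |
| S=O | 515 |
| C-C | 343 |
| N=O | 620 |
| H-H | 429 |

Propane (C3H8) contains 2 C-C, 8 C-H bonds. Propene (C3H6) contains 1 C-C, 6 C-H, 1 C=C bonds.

Bonds broken (reactants):
  C-C: 2 × 343 = 686
  C-H: 8 × 420 = 3360
  Σ(broken) = 4046 kJ
Bonds formed (products):
  C-C: 1 × 343 = 343
  C-H: 6 × 420 = 2520
  C=C: 1 × 592 = 592
  H-H: 1 × 429 = 429
  Σ(formed) = 3884 kJ
ΔH = Σ(broken) − Σ(formed) = 4046 − 3884 = +162 kJ

ΔH ≈ +162 kJ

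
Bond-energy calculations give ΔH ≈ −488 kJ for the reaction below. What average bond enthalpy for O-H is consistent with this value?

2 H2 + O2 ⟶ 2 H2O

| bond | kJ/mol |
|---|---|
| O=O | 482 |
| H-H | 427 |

Let D be the O-H bond energy.
Σ(broken) = 2×427 + 1×482 = 1336
Σ(formed) = 4×D = 4D
ΔH = Σ(broken) − Σ(formed) = (1336) − (4D) = +1336 − 4D
Setting this equal to −488 kJ gives 4D = 1824, so D = 456 kJ/mol.

D(O-H) ≈ 456 kJ/mol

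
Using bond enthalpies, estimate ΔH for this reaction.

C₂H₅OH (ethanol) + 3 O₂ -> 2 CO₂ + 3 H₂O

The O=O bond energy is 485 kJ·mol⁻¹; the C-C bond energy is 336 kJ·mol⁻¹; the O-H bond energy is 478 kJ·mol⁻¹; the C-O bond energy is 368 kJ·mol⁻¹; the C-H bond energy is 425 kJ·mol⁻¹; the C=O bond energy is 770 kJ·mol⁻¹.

Bonds broken (reactants):
  C-C: 1 × 336 = 336
  C-H: 5 × 425 = 2125
  C-O: 1 × 368 = 368
  O-H: 1 × 478 = 478
  O=O: 3 × 485 = 1455
  Σ(broken) = 4762 kJ
Bonds formed (products):
  C=O: 4 × 770 = 3080
  O-H: 6 × 478 = 2868
  Σ(formed) = 5948 kJ
ΔH = Σ(broken) − Σ(formed) = 4762 − 5948 = −1186 kJ

ΔH ≈ −1186 kJ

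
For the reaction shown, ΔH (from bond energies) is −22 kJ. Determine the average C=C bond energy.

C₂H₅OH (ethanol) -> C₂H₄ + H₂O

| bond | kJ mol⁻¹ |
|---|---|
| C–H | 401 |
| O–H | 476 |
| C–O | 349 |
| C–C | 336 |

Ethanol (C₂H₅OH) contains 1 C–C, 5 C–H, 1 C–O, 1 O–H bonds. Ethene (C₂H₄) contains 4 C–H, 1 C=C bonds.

D(C=C) ≈ 632 kJ/mol

Let D be the C=C bond energy.
Σ(broken) = 1×336 + 5×401 + 1×349 + 1×476 = 3166
Σ(formed) = 4×401 + 1×D + 2×476 = 2556 + D
ΔH = Σ(broken) − Σ(formed) = (3166) − (2556 + D) = +610 − D
Setting this equal to −22 kJ gives D = 632 kJ/mol.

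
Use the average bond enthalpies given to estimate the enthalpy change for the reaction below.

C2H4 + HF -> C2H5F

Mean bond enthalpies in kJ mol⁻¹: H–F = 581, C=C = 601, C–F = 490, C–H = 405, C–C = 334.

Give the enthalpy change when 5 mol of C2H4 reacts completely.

Bonds broken (reactants):
  C–H: 4 × 405 = 1620
  C=C: 1 × 601 = 601
  H–F: 1 × 581 = 581
  Σ(broken) = 2802 kJ
Bonds formed (products):
  C–C: 1 × 334 = 334
  C–F: 1 × 490 = 490
  C–H: 5 × 405 = 2025
  Σ(formed) = 2849 kJ
ΔH = Σ(broken) − Σ(formed) = 2802 − 2849 = −47 kJ
For 5× the reaction as written: 5 × (−47) = −235 kJ

ΔH = −235 kJ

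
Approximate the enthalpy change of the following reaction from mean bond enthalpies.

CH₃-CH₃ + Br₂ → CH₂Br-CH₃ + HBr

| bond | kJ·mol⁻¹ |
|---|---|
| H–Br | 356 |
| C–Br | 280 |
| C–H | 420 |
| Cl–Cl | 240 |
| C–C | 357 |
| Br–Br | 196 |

Bonds broken (reactants):
  Br–Br: 1 × 196 = 196
  C–C: 1 × 357 = 357
  C–H: 6 × 420 = 2520
  Σ(broken) = 3073 kJ
Bonds formed (products):
  C–Br: 1 × 280 = 280
  C–C: 1 × 357 = 357
  C–H: 5 × 420 = 2100
  H–Br: 1 × 356 = 356
  Σ(formed) = 3093 kJ
ΔH = Σ(broken) − Σ(formed) = 3073 − 3093 = −20 kJ

ΔH ≈ −20 kJ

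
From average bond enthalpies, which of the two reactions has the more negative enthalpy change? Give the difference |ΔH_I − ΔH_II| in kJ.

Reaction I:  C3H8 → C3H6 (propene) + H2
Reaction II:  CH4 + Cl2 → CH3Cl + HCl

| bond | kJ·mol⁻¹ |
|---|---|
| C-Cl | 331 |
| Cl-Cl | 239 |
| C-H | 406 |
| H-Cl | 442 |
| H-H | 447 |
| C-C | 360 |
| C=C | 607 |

Reaction II, by 246 kJ

Reaction I:
  Bonds broken (reactants):
    C-C: 2 × 360 = 720
    C-H: 8 × 406 = 3248
    Σ(broken) = 3968 kJ
  Bonds formed (products):
    C-C: 1 × 360 = 360
    C-H: 6 × 406 = 2436
    C=C: 1 × 607 = 607
    H-H: 1 × 447 = 447
    Σ(formed) = 3850 kJ
  ΔH_I = 3968 − 3850 = +118 kJ
Reaction II:
  Bonds broken (reactants):
    C-H: 4 × 406 = 1624
    Cl-Cl: 1 × 239 = 239
    Σ(broken) = 1863 kJ
  Bonds formed (products):
    C-Cl: 1 × 331 = 331
    C-H: 3 × 406 = 1218
    H-Cl: 1 × 442 = 442
    Σ(formed) = 1991 kJ
  ΔH_II = 1863 − 1991 = −128 kJ
ΔH_I − ΔH_II = +246 kJ, so reaction II has the more negative ΔH; |ΔH_I − ΔH_II| = 246 kJ.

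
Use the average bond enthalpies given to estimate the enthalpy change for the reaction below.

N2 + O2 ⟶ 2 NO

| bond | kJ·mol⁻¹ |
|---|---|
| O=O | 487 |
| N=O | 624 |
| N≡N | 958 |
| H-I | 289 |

Bonds broken (reactants):
  N≡N: 1 × 958 = 958
  O=O: 1 × 487 = 487
  Σ(broken) = 1445 kJ
Bonds formed (products):
  N=O: 2 × 624 = 1248
  Σ(formed) = 1248 kJ
ΔH = Σ(broken) − Σ(formed) = 1445 − 1248 = +197 kJ

ΔH ≈ +197 kJ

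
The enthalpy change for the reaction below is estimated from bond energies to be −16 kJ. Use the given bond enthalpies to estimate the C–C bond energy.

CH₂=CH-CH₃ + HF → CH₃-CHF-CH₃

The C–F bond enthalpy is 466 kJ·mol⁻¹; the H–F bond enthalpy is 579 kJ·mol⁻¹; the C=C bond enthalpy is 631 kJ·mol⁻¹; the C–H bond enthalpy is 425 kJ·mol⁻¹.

D(C–C) ≈ 335 kJ/mol

Let D be the C–C bond energy.
Σ(broken) = 1×D + 6×425 + 1×631 + 1×579 = 3760 + D
Σ(formed) = 2×D + 1×466 + 7×425 = 3441 + 2D
ΔH = Σ(broken) − Σ(formed) = (3760 + D) − (3441 + 2D) = +319 − D
Setting this equal to −16 kJ gives D = 335 kJ/mol.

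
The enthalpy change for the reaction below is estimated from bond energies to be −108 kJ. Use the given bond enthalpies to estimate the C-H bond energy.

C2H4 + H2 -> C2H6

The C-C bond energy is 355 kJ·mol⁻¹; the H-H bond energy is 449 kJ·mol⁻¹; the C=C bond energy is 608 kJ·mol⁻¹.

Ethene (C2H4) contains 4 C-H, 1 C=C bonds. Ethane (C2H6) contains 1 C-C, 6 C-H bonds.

D(C-H) ≈ 405 kJ/mol

Let D be the C-H bond energy.
Σ(broken) = 4×D + 1×608 + 1×449 = 1057 + 4D
Σ(formed) = 1×355 + 6×D = 355 + 6D
ΔH = Σ(broken) − Σ(formed) = (1057 + 4D) − (355 + 6D) = +702 − 2D
Setting this equal to −108 kJ gives 2D = 810, so D = 405 kJ/mol.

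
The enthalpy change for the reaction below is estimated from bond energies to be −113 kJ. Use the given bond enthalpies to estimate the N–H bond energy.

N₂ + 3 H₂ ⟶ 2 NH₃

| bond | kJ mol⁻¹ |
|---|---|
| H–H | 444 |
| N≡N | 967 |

Let D be the N–H bond energy.
Σ(broken) = 3×444 + 1×967 = 2299
Σ(formed) = 6×D = 6D
ΔH = Σ(broken) − Σ(formed) = (2299) − (6D) = +2299 − 6D
Setting this equal to −113 kJ gives 6D = 2412, so D = 402 kJ/mol.

D(N–H) ≈ 402 kJ/mol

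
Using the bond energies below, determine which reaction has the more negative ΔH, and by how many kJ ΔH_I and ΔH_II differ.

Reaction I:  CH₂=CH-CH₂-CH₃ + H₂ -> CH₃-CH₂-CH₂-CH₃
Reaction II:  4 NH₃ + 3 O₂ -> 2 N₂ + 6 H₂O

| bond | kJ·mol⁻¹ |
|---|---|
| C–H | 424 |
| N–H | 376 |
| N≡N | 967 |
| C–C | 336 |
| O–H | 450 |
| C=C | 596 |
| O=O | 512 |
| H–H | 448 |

Reaction I:
  Bonds broken (reactants):
    C–C: 2 × 336 = 672
    C–H: 8 × 424 = 3392
    C=C: 1 × 596 = 596
    H–H: 1 × 448 = 448
    Σ(broken) = 5108 kJ
  Bonds formed (products):
    C–C: 3 × 336 = 1008
    C–H: 10 × 424 = 4240
    Σ(formed) = 5248 kJ
  ΔH_I = 5108 − 5248 = −140 kJ
Reaction II:
  Bonds broken (reactants):
    N–H: 12 × 376 = 4512
    O=O: 3 × 512 = 1536
    Σ(broken) = 6048 kJ
  Bonds formed (products):
    N≡N: 2 × 967 = 1934
    O–H: 12 × 450 = 5400
    Σ(formed) = 7334 kJ
  ΔH_II = 6048 − 7334 = −1286 kJ
ΔH_I − ΔH_II = +1146 kJ, so reaction II has the more negative ΔH; |ΔH_I − ΔH_II| = 1146 kJ.

Reaction II, by 1146 kJ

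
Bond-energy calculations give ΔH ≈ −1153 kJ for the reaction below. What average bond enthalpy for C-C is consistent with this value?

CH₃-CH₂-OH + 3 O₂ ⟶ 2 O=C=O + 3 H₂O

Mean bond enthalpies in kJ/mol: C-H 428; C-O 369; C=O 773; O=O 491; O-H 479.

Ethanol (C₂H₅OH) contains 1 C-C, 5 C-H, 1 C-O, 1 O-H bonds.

Let D be the C-C bond energy.
Σ(broken) = 1×D + 5×428 + 1×369 + 1×479 + 3×491 = 4461 + D
Σ(formed) = 4×773 + 6×479 = 5966
ΔH = Σ(broken) − Σ(formed) = (4461 + D) − (5966) = −1505 + D
Setting this equal to −1153 kJ gives D = 352 kJ/mol.

D(C-C) ≈ 352 kJ/mol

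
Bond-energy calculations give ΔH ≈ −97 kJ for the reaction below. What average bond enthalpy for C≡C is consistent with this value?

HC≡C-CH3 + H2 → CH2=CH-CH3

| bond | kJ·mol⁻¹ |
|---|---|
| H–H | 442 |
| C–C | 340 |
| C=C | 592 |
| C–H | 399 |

Let D be the C≡C bond energy.
Σ(broken) = 1×D + 1×340 + 4×399 + 1×442 = 2378 + D
Σ(formed) = 1×340 + 6×399 + 1×592 = 3326
ΔH = Σ(broken) − Σ(formed) = (2378 + D) − (3326) = −948 + D
Setting this equal to −97 kJ gives D = 851 kJ/mol.

D(C≡C) ≈ 851 kJ/mol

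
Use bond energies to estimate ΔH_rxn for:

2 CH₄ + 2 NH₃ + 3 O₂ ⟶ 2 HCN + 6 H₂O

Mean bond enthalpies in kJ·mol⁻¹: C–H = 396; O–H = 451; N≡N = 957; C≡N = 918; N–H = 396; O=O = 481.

ΔH ≈ −1053 kJ

Bonds broken (reactants):
  C–H: 8 × 396 = 3168
  N–H: 6 × 396 = 2376
  O=O: 3 × 481 = 1443
  Σ(broken) = 6987 kJ
Bonds formed (products):
  C≡N: 2 × 918 = 1836
  C–H: 2 × 396 = 792
  O–H: 12 × 451 = 5412
  Σ(formed) = 8040 kJ
ΔH = Σ(broken) − Σ(formed) = 6987 − 8040 = −1053 kJ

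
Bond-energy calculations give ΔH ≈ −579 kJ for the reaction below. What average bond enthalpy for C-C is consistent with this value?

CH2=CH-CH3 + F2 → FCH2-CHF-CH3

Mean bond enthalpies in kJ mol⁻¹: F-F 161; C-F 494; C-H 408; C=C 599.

Let D be the C-C bond energy.
Σ(broken) = 1×D + 6×408 + 1×599 + 1×161 = 3208 + D
Σ(formed) = 2×D + 2×494 + 6×408 = 3436 + 2D
ΔH = Σ(broken) − Σ(formed) = (3208 + D) − (3436 + 2D) = −228 − D
Setting this equal to −579 kJ gives D = 351 kJ/mol.

D(C-C) ≈ 351 kJ/mol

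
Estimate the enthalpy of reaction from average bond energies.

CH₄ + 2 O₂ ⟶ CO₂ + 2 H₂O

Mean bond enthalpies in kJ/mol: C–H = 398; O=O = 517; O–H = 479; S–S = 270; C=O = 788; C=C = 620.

Bonds broken (reactants):
  C–H: 4 × 398 = 1592
  O=O: 2 × 517 = 1034
  Σ(broken) = 2626 kJ
Bonds formed (products):
  C=O: 2 × 788 = 1576
  O–H: 4 × 479 = 1916
  Σ(formed) = 3492 kJ
ΔH = Σ(broken) − Σ(formed) = 2626 − 3492 = −866 kJ

ΔH ≈ −866 kJ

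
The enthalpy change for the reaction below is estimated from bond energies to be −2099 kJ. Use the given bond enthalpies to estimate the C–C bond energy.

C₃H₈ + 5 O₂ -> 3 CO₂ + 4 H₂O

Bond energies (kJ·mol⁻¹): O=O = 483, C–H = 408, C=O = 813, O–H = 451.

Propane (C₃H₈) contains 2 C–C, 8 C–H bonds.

D(C–C) ≈ 354 kJ/mol

Let D be the C–C bond energy.
Σ(broken) = 2×D + 8×408 + 5×483 = 5679 + 2D
Σ(formed) = 6×813 + 8×451 = 8486
ΔH = Σ(broken) − Σ(formed) = (5679 + 2D) − (8486) = −2807 + 2D
Setting this equal to −2099 kJ gives 2D = 708, so D = 354 kJ/mol.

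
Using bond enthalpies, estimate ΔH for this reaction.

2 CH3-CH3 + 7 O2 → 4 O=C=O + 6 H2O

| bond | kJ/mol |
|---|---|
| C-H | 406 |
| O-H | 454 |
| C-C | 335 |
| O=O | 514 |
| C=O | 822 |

Bonds broken (reactants):
  C-C: 2 × 335 = 670
  C-H: 12 × 406 = 4872
  O=O: 7 × 514 = 3598
  Σ(broken) = 9140 kJ
Bonds formed (products):
  C=O: 8 × 822 = 6576
  O-H: 12 × 454 = 5448
  Σ(formed) = 12024 kJ
ΔH = Σ(broken) − Σ(formed) = 9140 − 12024 = −2884 kJ

ΔH ≈ −2884 kJ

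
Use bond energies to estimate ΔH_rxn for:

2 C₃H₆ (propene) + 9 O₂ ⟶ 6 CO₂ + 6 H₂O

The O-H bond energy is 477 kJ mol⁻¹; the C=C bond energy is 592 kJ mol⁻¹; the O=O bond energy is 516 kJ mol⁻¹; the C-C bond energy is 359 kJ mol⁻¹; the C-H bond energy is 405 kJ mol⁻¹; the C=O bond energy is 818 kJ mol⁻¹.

Bonds broken (reactants):
  C-C: 2 × 359 = 718
  C-H: 12 × 405 = 4860
  C=C: 2 × 592 = 1184
  O=O: 9 × 516 = 4644
  Σ(broken) = 11406 kJ
Bonds formed (products):
  C=O: 12 × 818 = 9816
  O-H: 12 × 477 = 5724
  Σ(formed) = 15540 kJ
ΔH = Σ(broken) − Σ(formed) = 11406 − 15540 = −4134 kJ

ΔH ≈ −4134 kJ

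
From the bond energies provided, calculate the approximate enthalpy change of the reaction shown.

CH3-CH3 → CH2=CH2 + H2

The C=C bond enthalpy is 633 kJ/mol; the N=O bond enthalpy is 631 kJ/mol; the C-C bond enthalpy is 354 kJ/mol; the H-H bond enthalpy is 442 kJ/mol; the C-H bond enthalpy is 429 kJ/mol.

Bonds broken (reactants):
  C-C: 1 × 354 = 354
  C-H: 6 × 429 = 2574
  Σ(broken) = 2928 kJ
Bonds formed (products):
  C-H: 4 × 429 = 1716
  C=C: 1 × 633 = 633
  H-H: 1 × 442 = 442
  Σ(formed) = 2791 kJ
ΔH = Σ(broken) − Σ(formed) = 2928 − 2791 = +137 kJ

ΔH ≈ +137 kJ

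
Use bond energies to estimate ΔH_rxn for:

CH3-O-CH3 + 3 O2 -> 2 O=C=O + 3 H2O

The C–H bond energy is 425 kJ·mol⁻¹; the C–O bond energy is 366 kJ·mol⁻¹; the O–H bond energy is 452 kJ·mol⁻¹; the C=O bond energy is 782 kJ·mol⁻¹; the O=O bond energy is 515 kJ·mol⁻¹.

ΔH ≈ −1013 kJ

Bonds broken (reactants):
  C–H: 6 × 425 = 2550
  C–O: 2 × 366 = 732
  O=O: 3 × 515 = 1545
  Σ(broken) = 4827 kJ
Bonds formed (products):
  C=O: 4 × 782 = 3128
  O–H: 6 × 452 = 2712
  Σ(formed) = 5840 kJ
ΔH = Σ(broken) − Σ(formed) = 4827 − 5840 = −1013 kJ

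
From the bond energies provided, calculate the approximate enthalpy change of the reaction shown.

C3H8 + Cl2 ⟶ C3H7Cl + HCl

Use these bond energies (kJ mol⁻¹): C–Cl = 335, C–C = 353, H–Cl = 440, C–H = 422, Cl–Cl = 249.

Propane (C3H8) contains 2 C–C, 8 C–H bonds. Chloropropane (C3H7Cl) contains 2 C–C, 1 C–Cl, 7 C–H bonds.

Bonds broken (reactants):
  C–C: 2 × 353 = 706
  C–H: 8 × 422 = 3376
  Cl–Cl: 1 × 249 = 249
  Σ(broken) = 4331 kJ
Bonds formed (products):
  C–C: 2 × 353 = 706
  C–Cl: 1 × 335 = 335
  C–H: 7 × 422 = 2954
  H–Cl: 1 × 440 = 440
  Σ(formed) = 4435 kJ
ΔH = Σ(broken) − Σ(formed) = 4331 − 4435 = −104 kJ

ΔH ≈ −104 kJ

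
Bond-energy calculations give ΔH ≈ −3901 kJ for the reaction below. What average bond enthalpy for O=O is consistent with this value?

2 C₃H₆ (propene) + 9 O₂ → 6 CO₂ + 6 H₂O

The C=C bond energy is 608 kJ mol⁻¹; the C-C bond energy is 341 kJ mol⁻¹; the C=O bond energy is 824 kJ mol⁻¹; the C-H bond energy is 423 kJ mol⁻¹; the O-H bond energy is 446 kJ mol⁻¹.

D(O=O) ≈ 485 kJ/mol

Let D be the O=O bond energy.
Σ(broken) = 2×341 + 12×423 + 2×608 + 9×D = 6974 + 9D
Σ(formed) = 12×824 + 12×446 = 15240
ΔH = Σ(broken) − Σ(formed) = (6974 + 9D) − (15240) = −8266 + 9D
Setting this equal to −3901 kJ gives 9D = 4365, so D = 485 kJ/mol.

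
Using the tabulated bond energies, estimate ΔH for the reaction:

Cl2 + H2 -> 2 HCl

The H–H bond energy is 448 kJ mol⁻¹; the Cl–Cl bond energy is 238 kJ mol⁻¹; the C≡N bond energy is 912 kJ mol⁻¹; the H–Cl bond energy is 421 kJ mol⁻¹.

ΔH ≈ −156 kJ

Bonds broken (reactants):
  Cl–Cl: 1 × 238 = 238
  H–H: 1 × 448 = 448
  Σ(broken) = 686 kJ
Bonds formed (products):
  H–Cl: 2 × 421 = 842
  Σ(formed) = 842 kJ
ΔH = Σ(broken) − Σ(formed) = 686 − 842 = −156 kJ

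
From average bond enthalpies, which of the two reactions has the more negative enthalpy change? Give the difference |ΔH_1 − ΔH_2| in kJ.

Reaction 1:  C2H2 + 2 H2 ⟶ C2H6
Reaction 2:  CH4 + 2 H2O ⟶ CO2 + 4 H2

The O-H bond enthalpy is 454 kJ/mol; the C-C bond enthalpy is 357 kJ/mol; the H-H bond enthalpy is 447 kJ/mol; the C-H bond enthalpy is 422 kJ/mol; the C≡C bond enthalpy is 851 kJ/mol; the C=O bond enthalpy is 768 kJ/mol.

Reaction 1:
  Bonds broken (reactants):
    C≡C: 1 × 851 = 851
    C-H: 2 × 422 = 844
    H-H: 2 × 447 = 894
    Σ(broken) = 2589 kJ
  Bonds formed (products):
    C-C: 1 × 357 = 357
    C-H: 6 × 422 = 2532
    Σ(formed) = 2889 kJ
  ΔH_1 = 2589 − 2889 = −300 kJ
Reaction 2:
  Bonds broken (reactants):
    C-H: 4 × 422 = 1688
    O-H: 4 × 454 = 1816
    Σ(broken) = 3504 kJ
  Bonds formed (products):
    C=O: 2 × 768 = 1536
    H-H: 4 × 447 = 1788
    Σ(formed) = 3324 kJ
  ΔH_2 = 3504 − 3324 = +180 kJ
ΔH_1 − ΔH_2 = −480 kJ, so reaction 1 has the more negative ΔH; |ΔH_1 − ΔH_2| = 480 kJ.

Reaction 1, by 480 kJ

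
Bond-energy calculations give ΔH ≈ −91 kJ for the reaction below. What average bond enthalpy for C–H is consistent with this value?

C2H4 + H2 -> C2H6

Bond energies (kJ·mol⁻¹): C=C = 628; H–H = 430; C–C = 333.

D(C–H) ≈ 408 kJ/mol

Let D be the C–H bond energy.
Σ(broken) = 4×D + 1×628 + 1×430 = 1058 + 4D
Σ(formed) = 1×333 + 6×D = 333 + 6D
ΔH = Σ(broken) − Σ(formed) = (1058 + 4D) − (333 + 6D) = +725 − 2D
Setting this equal to −91 kJ gives 2D = 816, so D = 408 kJ/mol.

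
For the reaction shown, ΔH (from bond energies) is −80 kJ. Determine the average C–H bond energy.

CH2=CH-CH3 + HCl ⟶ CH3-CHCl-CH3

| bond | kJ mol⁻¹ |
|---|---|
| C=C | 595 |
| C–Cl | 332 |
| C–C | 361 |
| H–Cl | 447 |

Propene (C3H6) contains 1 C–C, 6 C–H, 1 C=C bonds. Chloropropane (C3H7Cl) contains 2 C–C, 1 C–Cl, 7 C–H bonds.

Let D be the C–H bond energy.
Σ(broken) = 1×361 + 6×D + 1×595 + 1×447 = 1403 + 6D
Σ(formed) = 2×361 + 1×332 + 7×D = 1054 + 7D
ΔH = Σ(broken) − Σ(formed) = (1403 + 6D) − (1054 + 7D) = +349 − D
Setting this equal to −80 kJ gives D = 429 kJ/mol.

D(C–H) ≈ 429 kJ/mol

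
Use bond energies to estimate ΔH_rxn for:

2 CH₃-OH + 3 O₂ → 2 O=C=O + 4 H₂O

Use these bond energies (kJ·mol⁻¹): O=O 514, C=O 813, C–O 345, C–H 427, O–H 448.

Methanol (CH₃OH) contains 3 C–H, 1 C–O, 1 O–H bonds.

ΔH ≈ −1146 kJ

Bonds broken (reactants):
  C–H: 6 × 427 = 2562
  C–O: 2 × 345 = 690
  O–H: 2 × 448 = 896
  O=O: 3 × 514 = 1542
  Σ(broken) = 5690 kJ
Bonds formed (products):
  C=O: 4 × 813 = 3252
  O–H: 8 × 448 = 3584
  Σ(formed) = 6836 kJ
ΔH = Σ(broken) − Σ(formed) = 5690 − 6836 = −1146 kJ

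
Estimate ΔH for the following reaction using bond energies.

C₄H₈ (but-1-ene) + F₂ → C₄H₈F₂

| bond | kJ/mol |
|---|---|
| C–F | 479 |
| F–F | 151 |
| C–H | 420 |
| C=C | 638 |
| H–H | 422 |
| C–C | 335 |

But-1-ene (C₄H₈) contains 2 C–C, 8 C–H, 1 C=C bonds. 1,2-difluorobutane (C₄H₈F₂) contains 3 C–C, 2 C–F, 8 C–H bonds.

ΔH ≈ −504 kJ

Bonds broken (reactants):
  C–C: 2 × 335 = 670
  C–H: 8 × 420 = 3360
  C=C: 1 × 638 = 638
  F–F: 1 × 151 = 151
  Σ(broken) = 4819 kJ
Bonds formed (products):
  C–C: 3 × 335 = 1005
  C–F: 2 × 479 = 958
  C–H: 8 × 420 = 3360
  Σ(formed) = 5323 kJ
ΔH = Σ(broken) − Σ(formed) = 4819 − 5323 = −504 kJ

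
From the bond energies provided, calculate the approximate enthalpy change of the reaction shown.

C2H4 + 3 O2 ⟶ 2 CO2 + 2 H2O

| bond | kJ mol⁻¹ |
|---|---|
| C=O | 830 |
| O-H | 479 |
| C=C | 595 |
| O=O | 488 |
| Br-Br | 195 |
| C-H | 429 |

ΔH ≈ −1461 kJ

Bonds broken (reactants):
  C-H: 4 × 429 = 1716
  C=C: 1 × 595 = 595
  O=O: 3 × 488 = 1464
  Σ(broken) = 3775 kJ
Bonds formed (products):
  C=O: 4 × 830 = 3320
  O-H: 4 × 479 = 1916
  Σ(formed) = 5236 kJ
ΔH = Σ(broken) − Σ(formed) = 3775 − 5236 = −1461 kJ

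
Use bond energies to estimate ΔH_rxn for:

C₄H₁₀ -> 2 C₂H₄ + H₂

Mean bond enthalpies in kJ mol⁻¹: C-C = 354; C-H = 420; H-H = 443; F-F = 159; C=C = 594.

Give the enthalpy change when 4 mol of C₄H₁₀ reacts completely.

ΔH = +1084 kJ

Bonds broken (reactants):
  C-C: 3 × 354 = 1062
  C-H: 10 × 420 = 4200
  Σ(broken) = 5262 kJ
Bonds formed (products):
  C-H: 8 × 420 = 3360
  C=C: 2 × 594 = 1188
  H-H: 1 × 443 = 443
  Σ(formed) = 4991 kJ
ΔH = Σ(broken) − Σ(formed) = 5262 − 4991 = +271 kJ
For 4× the reaction as written: 4 × (+271) = +1084 kJ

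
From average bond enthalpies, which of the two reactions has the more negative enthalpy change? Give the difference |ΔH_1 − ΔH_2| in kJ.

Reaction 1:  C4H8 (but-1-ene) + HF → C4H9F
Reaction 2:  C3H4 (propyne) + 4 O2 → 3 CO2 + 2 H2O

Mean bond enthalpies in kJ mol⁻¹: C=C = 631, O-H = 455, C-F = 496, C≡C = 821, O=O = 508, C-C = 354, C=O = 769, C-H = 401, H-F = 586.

Reaction 2, by 1589 kJ

Reaction 1:
  Bonds broken (reactants):
    C-C: 2 × 354 = 708
    C-H: 8 × 401 = 3208
    C=C: 1 × 631 = 631
    H-F: 1 × 586 = 586
    Σ(broken) = 5133 kJ
  Bonds formed (products):
    C-C: 3 × 354 = 1062
    C-F: 1 × 496 = 496
    C-H: 9 × 401 = 3609
    Σ(formed) = 5167 kJ
  ΔH_1 = 5133 − 5167 = −34 kJ
Reaction 2:
  Bonds broken (reactants):
    C≡C: 1 × 821 = 821
    C-C: 1 × 354 = 354
    C-H: 4 × 401 = 1604
    O=O: 4 × 508 = 2032
    Σ(broken) = 4811 kJ
  Bonds formed (products):
    C=O: 6 × 769 = 4614
    O-H: 4 × 455 = 1820
    Σ(formed) = 6434 kJ
  ΔH_2 = 4811 − 6434 = −1623 kJ
ΔH_1 − ΔH_2 = +1589 kJ, so reaction 2 has the more negative ΔH; |ΔH_1 − ΔH_2| = 1589 kJ.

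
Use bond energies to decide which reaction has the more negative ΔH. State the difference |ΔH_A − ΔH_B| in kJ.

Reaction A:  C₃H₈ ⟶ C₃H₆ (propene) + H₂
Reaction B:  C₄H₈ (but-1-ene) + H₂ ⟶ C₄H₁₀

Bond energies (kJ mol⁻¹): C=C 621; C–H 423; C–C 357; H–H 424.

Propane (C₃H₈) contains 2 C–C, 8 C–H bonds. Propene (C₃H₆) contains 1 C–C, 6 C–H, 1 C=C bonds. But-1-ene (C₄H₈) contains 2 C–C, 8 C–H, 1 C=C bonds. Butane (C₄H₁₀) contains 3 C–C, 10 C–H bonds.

Reaction B, by 316 kJ

Reaction A:
  Bonds broken (reactants):
    C–C: 2 × 357 = 714
    C–H: 8 × 423 = 3384
    Σ(broken) = 4098 kJ
  Bonds formed (products):
    C–C: 1 × 357 = 357
    C–H: 6 × 423 = 2538
    C=C: 1 × 621 = 621
    H–H: 1 × 424 = 424
    Σ(formed) = 3940 kJ
  ΔH_A = 4098 − 3940 = +158 kJ
Reaction B:
  Bonds broken (reactants):
    C–C: 2 × 357 = 714
    C–H: 8 × 423 = 3384
    C=C: 1 × 621 = 621
    H–H: 1 × 424 = 424
    Σ(broken) = 5143 kJ
  Bonds formed (products):
    C–C: 3 × 357 = 1071
    C–H: 10 × 423 = 4230
    Σ(formed) = 5301 kJ
  ΔH_B = 5143 − 5301 = −158 kJ
ΔH_A − ΔH_B = +316 kJ, so reaction B has the more negative ΔH; |ΔH_A − ΔH_B| = 316 kJ.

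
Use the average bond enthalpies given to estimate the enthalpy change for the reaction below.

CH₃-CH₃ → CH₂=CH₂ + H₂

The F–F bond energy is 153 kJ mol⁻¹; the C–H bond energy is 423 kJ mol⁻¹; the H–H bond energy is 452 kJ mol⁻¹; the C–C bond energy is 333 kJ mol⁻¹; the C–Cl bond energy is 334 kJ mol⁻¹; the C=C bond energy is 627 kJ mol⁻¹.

ΔH ≈ +100 kJ

Bonds broken (reactants):
  C–C: 1 × 333 = 333
  C–H: 6 × 423 = 2538
  Σ(broken) = 2871 kJ
Bonds formed (products):
  C–H: 4 × 423 = 1692
  C=C: 1 × 627 = 627
  H–H: 1 × 452 = 452
  Σ(formed) = 2771 kJ
ΔH = Σ(broken) − Σ(formed) = 2871 − 2771 = +100 kJ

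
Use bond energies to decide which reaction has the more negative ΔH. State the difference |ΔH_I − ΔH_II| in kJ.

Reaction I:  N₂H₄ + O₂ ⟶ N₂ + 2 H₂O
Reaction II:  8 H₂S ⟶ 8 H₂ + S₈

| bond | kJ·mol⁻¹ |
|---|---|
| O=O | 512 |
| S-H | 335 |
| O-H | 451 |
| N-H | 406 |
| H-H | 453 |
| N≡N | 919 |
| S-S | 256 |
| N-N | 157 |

Reaction I, by 118 kJ

Reaction I:
  Bonds broken (reactants):
    N-H: 4 × 406 = 1624
    N-N: 1 × 157 = 157
    O=O: 1 × 512 = 512
    Σ(broken) = 2293 kJ
  Bonds formed (products):
    N≡N: 1 × 919 = 919
    O-H: 4 × 451 = 1804
    Σ(formed) = 2723 kJ
  ΔH_I = 2293 − 2723 = −430 kJ
Reaction II:
  Bonds broken (reactants):
    S-H: 16 × 335 = 5360
    Σ(broken) = 5360 kJ
  Bonds formed (products):
    H-H: 8 × 453 = 3624
    S-S: 8 × 256 = 2048
    Σ(formed) = 5672 kJ
  ΔH_II = 5360 − 5672 = −312 kJ
ΔH_I − ΔH_II = −118 kJ, so reaction I has the more negative ΔH; |ΔH_I − ΔH_II| = 118 kJ.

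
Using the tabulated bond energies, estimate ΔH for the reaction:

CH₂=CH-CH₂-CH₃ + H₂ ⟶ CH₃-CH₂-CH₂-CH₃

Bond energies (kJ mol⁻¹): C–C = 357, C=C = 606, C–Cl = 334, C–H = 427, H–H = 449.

ΔH ≈ −156 kJ

Bonds broken (reactants):
  C–C: 2 × 357 = 714
  C–H: 8 × 427 = 3416
  C=C: 1 × 606 = 606
  H–H: 1 × 449 = 449
  Σ(broken) = 5185 kJ
Bonds formed (products):
  C–C: 3 × 357 = 1071
  C–H: 10 × 427 = 4270
  Σ(formed) = 5341 kJ
ΔH = Σ(broken) − Σ(formed) = 5185 − 5341 = −156 kJ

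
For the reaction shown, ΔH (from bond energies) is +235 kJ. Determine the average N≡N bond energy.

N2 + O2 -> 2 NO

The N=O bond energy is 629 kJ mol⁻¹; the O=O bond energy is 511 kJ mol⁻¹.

Let D be the N≡N bond energy.
Σ(broken) = 1×D + 1×511 = 511 + D
Σ(formed) = 2×629 = 1258
ΔH = Σ(broken) − Σ(formed) = (511 + D) − (1258) = −747 + D
Setting this equal to +235 kJ gives D = 982 kJ/mol.

D(N≡N) ≈ 982 kJ/mol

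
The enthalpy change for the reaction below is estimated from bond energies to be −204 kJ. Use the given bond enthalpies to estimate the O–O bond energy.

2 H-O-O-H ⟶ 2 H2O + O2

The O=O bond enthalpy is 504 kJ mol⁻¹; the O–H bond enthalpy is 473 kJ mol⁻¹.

D(O–O) ≈ 150 kJ/mol

Let D be the O–O bond energy.
Σ(broken) = 4×473 + 2×D = 1892 + 2D
Σ(formed) = 4×473 + 1×504 = 2396
ΔH = Σ(broken) − Σ(formed) = (1892 + 2D) − (2396) = −504 + 2D
Setting this equal to −204 kJ gives 2D = 300, so D = 150 kJ/mol.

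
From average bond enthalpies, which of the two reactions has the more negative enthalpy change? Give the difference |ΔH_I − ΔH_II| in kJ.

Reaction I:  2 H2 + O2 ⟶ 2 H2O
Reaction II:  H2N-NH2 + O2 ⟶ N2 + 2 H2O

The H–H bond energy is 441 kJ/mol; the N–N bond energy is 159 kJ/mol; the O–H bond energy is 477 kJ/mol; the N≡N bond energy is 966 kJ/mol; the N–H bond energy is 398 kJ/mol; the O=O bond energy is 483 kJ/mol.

Reaction II, by 97 kJ

Reaction I:
  Bonds broken (reactants):
    H–H: 2 × 441 = 882
    O=O: 1 × 483 = 483
    Σ(broken) = 1365 kJ
  Bonds formed (products):
    O–H: 4 × 477 = 1908
    Σ(formed) = 1908 kJ
  ΔH_I = 1365 − 1908 = −543 kJ
Reaction II:
  Bonds broken (reactants):
    N–H: 4 × 398 = 1592
    N–N: 1 × 159 = 159
    O=O: 1 × 483 = 483
    Σ(broken) = 2234 kJ
  Bonds formed (products):
    N≡N: 1 × 966 = 966
    O–H: 4 × 477 = 1908
    Σ(formed) = 2874 kJ
  ΔH_II = 2234 − 2874 = −640 kJ
ΔH_I − ΔH_II = +97 kJ, so reaction II has the more negative ΔH; |ΔH_I − ΔH_II| = 97 kJ.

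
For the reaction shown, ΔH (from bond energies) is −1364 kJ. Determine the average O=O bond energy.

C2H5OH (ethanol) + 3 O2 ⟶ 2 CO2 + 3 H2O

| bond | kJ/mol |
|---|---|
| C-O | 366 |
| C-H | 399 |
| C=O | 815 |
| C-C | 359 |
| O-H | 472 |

Let D be the O=O bond energy.
Σ(broken) = 1×359 + 5×399 + 1×366 + 1×472 + 3×D = 3192 + 3D
Σ(formed) = 4×815 + 6×472 = 6092
ΔH = Σ(broken) − Σ(formed) = (3192 + 3D) − (6092) = −2900 + 3D
Setting this equal to −1364 kJ gives 3D = 1536, so D = 512 kJ/mol.

D(O=O) ≈ 512 kJ/mol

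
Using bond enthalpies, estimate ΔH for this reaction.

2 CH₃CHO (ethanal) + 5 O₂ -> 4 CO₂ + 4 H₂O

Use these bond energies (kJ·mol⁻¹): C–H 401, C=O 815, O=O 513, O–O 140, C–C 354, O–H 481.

Bonds broken (reactants):
  C–C: 2 × 354 = 708
  C–H: 8 × 401 = 3208
  C=O: 2 × 815 = 1630
  O=O: 5 × 513 = 2565
  Σ(broken) = 8111 kJ
Bonds formed (products):
  C=O: 8 × 815 = 6520
  O–H: 8 × 481 = 3848
  Σ(formed) = 10368 kJ
ΔH = Σ(broken) − Σ(formed) = 8111 − 10368 = −2257 kJ

ΔH ≈ −2257 kJ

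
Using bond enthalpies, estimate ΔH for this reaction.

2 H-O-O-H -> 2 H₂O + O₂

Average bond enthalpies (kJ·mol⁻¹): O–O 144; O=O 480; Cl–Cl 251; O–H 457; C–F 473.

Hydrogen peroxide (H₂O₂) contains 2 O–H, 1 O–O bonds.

ΔH ≈ −192 kJ

Bonds broken (reactants):
  O–H: 4 × 457 = 1828
  O–O: 2 × 144 = 288
  Σ(broken) = 2116 kJ
Bonds formed (products):
  O–H: 4 × 457 = 1828
  O=O: 1 × 480 = 480
  Σ(formed) = 2308 kJ
ΔH = Σ(broken) − Σ(formed) = 2116 − 2308 = −192 kJ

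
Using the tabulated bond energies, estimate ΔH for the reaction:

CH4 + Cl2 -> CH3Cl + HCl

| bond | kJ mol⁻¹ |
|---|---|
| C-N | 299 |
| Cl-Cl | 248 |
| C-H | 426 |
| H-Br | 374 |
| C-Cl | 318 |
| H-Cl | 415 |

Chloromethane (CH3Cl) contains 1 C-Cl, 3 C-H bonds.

Bonds broken (reactants):
  C-H: 4 × 426 = 1704
  Cl-Cl: 1 × 248 = 248
  Σ(broken) = 1952 kJ
Bonds formed (products):
  C-Cl: 1 × 318 = 318
  C-H: 3 × 426 = 1278
  H-Cl: 1 × 415 = 415
  Σ(formed) = 2011 kJ
ΔH = Σ(broken) − Σ(formed) = 1952 − 2011 = −59 kJ

ΔH ≈ −59 kJ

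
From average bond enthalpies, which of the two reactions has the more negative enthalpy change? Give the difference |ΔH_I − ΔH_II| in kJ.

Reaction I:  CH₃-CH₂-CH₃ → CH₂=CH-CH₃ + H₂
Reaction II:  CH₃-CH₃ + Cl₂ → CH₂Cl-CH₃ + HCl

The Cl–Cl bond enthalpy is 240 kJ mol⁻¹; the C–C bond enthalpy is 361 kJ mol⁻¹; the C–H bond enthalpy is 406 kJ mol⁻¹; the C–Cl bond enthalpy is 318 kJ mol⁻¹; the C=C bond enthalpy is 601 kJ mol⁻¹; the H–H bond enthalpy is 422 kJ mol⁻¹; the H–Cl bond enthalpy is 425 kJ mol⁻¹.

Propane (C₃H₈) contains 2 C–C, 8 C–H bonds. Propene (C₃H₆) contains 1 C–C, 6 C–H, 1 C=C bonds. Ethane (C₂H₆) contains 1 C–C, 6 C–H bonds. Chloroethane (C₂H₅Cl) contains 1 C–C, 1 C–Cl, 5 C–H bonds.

Reaction II, by 247 kJ

Reaction I:
  Bonds broken (reactants):
    C–C: 2 × 361 = 722
    C–H: 8 × 406 = 3248
    Σ(broken) = 3970 kJ
  Bonds formed (products):
    C–C: 1 × 361 = 361
    C–H: 6 × 406 = 2436
    C=C: 1 × 601 = 601
    H–H: 1 × 422 = 422
    Σ(formed) = 3820 kJ
  ΔH_I = 3970 − 3820 = +150 kJ
Reaction II:
  Bonds broken (reactants):
    C–C: 1 × 361 = 361
    C–H: 6 × 406 = 2436
    Cl–Cl: 1 × 240 = 240
    Σ(broken) = 3037 kJ
  Bonds formed (products):
    C–C: 1 × 361 = 361
    C–Cl: 1 × 318 = 318
    C–H: 5 × 406 = 2030
    H–Cl: 1 × 425 = 425
    Σ(formed) = 3134 kJ
  ΔH_II = 3037 − 3134 = −97 kJ
ΔH_I − ΔH_II = +247 kJ, so reaction II has the more negative ΔH; |ΔH_I − ΔH_II| = 247 kJ.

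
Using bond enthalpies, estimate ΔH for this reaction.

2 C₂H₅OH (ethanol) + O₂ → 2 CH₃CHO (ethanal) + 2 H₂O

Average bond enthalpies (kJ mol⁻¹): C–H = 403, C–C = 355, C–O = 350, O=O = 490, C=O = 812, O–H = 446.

ΔH ≈ −520 kJ

Bonds broken (reactants):
  C–C: 2 × 355 = 710
  C–H: 10 × 403 = 4030
  C–O: 2 × 350 = 700
  O–H: 2 × 446 = 892
  O=O: 1 × 490 = 490
  Σ(broken) = 6822 kJ
Bonds formed (products):
  C–C: 2 × 355 = 710
  C–H: 8 × 403 = 3224
  C=O: 2 × 812 = 1624
  O–H: 4 × 446 = 1784
  Σ(formed) = 7342 kJ
ΔH = Σ(broken) − Σ(formed) = 6822 − 7342 = −520 kJ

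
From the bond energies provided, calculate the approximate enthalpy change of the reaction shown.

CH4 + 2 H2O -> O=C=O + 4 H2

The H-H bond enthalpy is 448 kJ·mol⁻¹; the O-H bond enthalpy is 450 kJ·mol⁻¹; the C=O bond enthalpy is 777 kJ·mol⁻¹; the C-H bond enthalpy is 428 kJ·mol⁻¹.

Bonds broken (reactants):
  C-H: 4 × 428 = 1712
  O-H: 4 × 450 = 1800
  Σ(broken) = 3512 kJ
Bonds formed (products):
  C=O: 2 × 777 = 1554
  H-H: 4 × 448 = 1792
  Σ(formed) = 3346 kJ
ΔH = Σ(broken) − Σ(formed) = 3512 − 3346 = +166 kJ

ΔH ≈ +166 kJ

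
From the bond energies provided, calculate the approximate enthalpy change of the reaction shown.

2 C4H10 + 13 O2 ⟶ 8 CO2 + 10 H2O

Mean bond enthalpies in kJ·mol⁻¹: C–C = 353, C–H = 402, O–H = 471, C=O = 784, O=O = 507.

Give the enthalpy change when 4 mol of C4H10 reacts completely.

ΔH = −10430 kJ

Bonds broken (reactants):
  C–C: 6 × 353 = 2118
  C–H: 20 × 402 = 8040
  O=O: 13 × 507 = 6591
  Σ(broken) = 16749 kJ
Bonds formed (products):
  C=O: 16 × 784 = 12544
  O–H: 20 × 471 = 9420
  Σ(formed) = 21964 kJ
ΔH = Σ(broken) − Σ(formed) = 16749 − 21964 = −5215 kJ
For 2× the reaction as written: 2 × (−5215) = −10430 kJ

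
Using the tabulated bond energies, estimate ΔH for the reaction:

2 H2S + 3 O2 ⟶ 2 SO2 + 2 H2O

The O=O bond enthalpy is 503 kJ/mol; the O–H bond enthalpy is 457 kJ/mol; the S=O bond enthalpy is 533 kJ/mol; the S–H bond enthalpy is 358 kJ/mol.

ΔH ≈ −1019 kJ

Bonds broken (reactants):
  O=O: 3 × 503 = 1509
  S–H: 4 × 358 = 1432
  Σ(broken) = 2941 kJ
Bonds formed (products):
  O–H: 4 × 457 = 1828
  S=O: 4 × 533 = 2132
  Σ(formed) = 3960 kJ
ΔH = Σ(broken) − Σ(formed) = 2941 − 3960 = −1019 kJ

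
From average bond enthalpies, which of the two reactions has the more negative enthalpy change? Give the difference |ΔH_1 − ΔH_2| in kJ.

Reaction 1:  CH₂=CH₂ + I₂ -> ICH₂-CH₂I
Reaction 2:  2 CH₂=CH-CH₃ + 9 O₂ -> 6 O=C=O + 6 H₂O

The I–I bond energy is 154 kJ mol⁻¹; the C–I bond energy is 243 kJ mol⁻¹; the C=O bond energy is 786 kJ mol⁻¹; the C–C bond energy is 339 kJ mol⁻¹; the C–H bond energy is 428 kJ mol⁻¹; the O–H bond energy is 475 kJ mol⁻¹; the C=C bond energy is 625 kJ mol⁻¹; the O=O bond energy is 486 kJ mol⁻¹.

Reaction 1:
  Bonds broken (reactants):
    C–H: 4 × 428 = 1712
    C=C: 1 × 625 = 625
    I–I: 1 × 154 = 154
    Σ(broken) = 2491 kJ
  Bonds formed (products):
    C–C: 1 × 339 = 339
    C–H: 4 × 428 = 1712
    C–I: 2 × 243 = 486
    Σ(formed) = 2537 kJ
  ΔH_1 = 2491 − 2537 = −46 kJ
Reaction 2:
  Bonds broken (reactants):
    C–C: 2 × 339 = 678
    C–H: 12 × 428 = 5136
    C=C: 2 × 625 = 1250
    O=O: 9 × 486 = 4374
    Σ(broken) = 11438 kJ
  Bonds formed (products):
    C=O: 12 × 786 = 9432
    O–H: 12 × 475 = 5700
    Σ(formed) = 15132 kJ
  ΔH_2 = 11438 − 15132 = −3694 kJ
ΔH_1 − ΔH_2 = +3648 kJ, so reaction 2 has the more negative ΔH; |ΔH_1 − ΔH_2| = 3648 kJ.

Reaction 2, by 3648 kJ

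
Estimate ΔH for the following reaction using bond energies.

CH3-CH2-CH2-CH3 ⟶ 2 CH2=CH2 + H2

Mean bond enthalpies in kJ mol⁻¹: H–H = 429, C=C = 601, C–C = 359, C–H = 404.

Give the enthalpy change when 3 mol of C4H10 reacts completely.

Bonds broken (reactants):
  C–C: 3 × 359 = 1077
  C–H: 10 × 404 = 4040
  Σ(broken) = 5117 kJ
Bonds formed (products):
  C–H: 8 × 404 = 3232
  C=C: 2 × 601 = 1202
  H–H: 1 × 429 = 429
  Σ(formed) = 4863 kJ
ΔH = Σ(broken) − Σ(formed) = 5117 − 4863 = +254 kJ
For 3× the reaction as written: 3 × (+254) = +762 kJ

ΔH = +762 kJ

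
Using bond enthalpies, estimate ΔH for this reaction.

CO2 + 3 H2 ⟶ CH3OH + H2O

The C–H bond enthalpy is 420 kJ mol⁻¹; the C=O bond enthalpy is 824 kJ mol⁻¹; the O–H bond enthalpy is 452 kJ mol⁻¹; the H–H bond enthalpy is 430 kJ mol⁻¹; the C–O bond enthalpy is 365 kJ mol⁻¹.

Bonds broken (reactants):
  C=O: 2 × 824 = 1648
  H–H: 3 × 430 = 1290
  Σ(broken) = 2938 kJ
Bonds formed (products):
  C–H: 3 × 420 = 1260
  C–O: 1 × 365 = 365
  O–H: 3 × 452 = 1356
  Σ(formed) = 2981 kJ
ΔH = Σ(broken) − Σ(formed) = 2938 − 2981 = −43 kJ

ΔH ≈ −43 kJ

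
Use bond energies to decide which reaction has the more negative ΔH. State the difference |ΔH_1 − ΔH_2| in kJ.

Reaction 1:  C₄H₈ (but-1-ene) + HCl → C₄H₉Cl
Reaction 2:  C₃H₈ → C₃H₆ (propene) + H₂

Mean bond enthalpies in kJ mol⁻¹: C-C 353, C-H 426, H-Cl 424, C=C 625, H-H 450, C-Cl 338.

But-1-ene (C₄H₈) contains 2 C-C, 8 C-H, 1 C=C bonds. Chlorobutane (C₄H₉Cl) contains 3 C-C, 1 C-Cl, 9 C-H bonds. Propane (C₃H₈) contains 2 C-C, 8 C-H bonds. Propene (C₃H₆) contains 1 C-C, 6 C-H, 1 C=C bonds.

Reaction 1:
  Bonds broken (reactants):
    C-C: 2 × 353 = 706
    C-H: 8 × 426 = 3408
    C=C: 1 × 625 = 625
    H-Cl: 1 × 424 = 424
    Σ(broken) = 5163 kJ
  Bonds formed (products):
    C-C: 3 × 353 = 1059
    C-Cl: 1 × 338 = 338
    C-H: 9 × 426 = 3834
    Σ(formed) = 5231 kJ
  ΔH_1 = 5163 − 5231 = −68 kJ
Reaction 2:
  Bonds broken (reactants):
    C-C: 2 × 353 = 706
    C-H: 8 × 426 = 3408
    Σ(broken) = 4114 kJ
  Bonds formed (products):
    C-C: 1 × 353 = 353
    C-H: 6 × 426 = 2556
    C=C: 1 × 625 = 625
    H-H: 1 × 450 = 450
    Σ(formed) = 3984 kJ
  ΔH_2 = 4114 − 3984 = +130 kJ
ΔH_1 − ΔH_2 = −198 kJ, so reaction 1 has the more negative ΔH; |ΔH_1 − ΔH_2| = 198 kJ.

Reaction 1, by 198 kJ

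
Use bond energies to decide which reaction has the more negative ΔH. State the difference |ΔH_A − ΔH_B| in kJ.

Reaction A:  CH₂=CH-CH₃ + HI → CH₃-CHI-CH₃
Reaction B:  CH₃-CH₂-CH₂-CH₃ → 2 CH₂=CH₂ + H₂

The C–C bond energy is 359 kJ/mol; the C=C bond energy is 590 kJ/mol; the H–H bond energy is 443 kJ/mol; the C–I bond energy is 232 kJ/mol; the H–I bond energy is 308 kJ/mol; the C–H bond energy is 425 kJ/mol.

Reaction A:
  Bonds broken (reactants):
    C–C: 1 × 359 = 359
    C–H: 6 × 425 = 2550
    C=C: 1 × 590 = 590
    H–I: 1 × 308 = 308
    Σ(broken) = 3807 kJ
  Bonds formed (products):
    C–C: 2 × 359 = 718
    C–H: 7 × 425 = 2975
    C–I: 1 × 232 = 232
    Σ(formed) = 3925 kJ
  ΔH_A = 3807 − 3925 = −118 kJ
Reaction B:
  Bonds broken (reactants):
    C–C: 3 × 359 = 1077
    C–H: 10 × 425 = 4250
    Σ(broken) = 5327 kJ
  Bonds formed (products):
    C–H: 8 × 425 = 3400
    C=C: 2 × 590 = 1180
    H–H: 1 × 443 = 443
    Σ(formed) = 5023 kJ
  ΔH_B = 5327 − 5023 = +304 kJ
ΔH_A − ΔH_B = −422 kJ, so reaction A has the more negative ΔH; |ΔH_A − ΔH_B| = 422 kJ.

Reaction A, by 422 kJ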